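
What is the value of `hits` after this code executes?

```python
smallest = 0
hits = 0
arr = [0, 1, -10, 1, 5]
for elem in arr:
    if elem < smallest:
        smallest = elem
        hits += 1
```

Let's trace through this code step by step.

Initialize: smallest = 0
Initialize: hits = 0
Initialize: arr = [0, 1, -10, 1, 5]
Entering loop: for elem in arr:

After execution: hits = 1
1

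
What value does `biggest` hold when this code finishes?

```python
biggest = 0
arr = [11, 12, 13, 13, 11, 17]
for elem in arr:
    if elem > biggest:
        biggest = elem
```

Let's trace through this code step by step.

Initialize: biggest = 0
Initialize: arr = [11, 12, 13, 13, 11, 17]
Entering loop: for elem in arr:

After execution: biggest = 17
17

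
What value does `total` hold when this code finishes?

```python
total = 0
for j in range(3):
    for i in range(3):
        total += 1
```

Let's trace through this code step by step.

Initialize: total = 0
Entering loop: for j in range(3):

After execution: total = 9
9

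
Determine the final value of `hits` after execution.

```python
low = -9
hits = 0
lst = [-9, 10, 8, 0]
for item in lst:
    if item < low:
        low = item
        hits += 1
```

Let's trace through this code step by step.

Initialize: low = -9
Initialize: hits = 0
Initialize: lst = [-9, 10, 8, 0]
Entering loop: for item in lst:

After execution: hits = 0
0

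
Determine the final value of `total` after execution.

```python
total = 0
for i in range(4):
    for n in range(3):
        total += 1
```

Let's trace through this code step by step.

Initialize: total = 0
Entering loop: for i in range(4):

After execution: total = 12
12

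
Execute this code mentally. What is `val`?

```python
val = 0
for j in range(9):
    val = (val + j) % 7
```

Let's trace through this code step by step.

Initialize: val = 0
Entering loop: for j in range(9):

After execution: val = 1
1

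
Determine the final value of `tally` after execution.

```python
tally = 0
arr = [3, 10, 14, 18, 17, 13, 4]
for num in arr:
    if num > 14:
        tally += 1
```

Let's trace through this code step by step.

Initialize: tally = 0
Initialize: arr = [3, 10, 14, 18, 17, 13, 4]
Entering loop: for num in arr:

After execution: tally = 2
2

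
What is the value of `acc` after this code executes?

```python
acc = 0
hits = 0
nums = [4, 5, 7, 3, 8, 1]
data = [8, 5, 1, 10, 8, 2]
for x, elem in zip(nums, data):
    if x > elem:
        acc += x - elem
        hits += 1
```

Let's trace through this code step by step.

Initialize: acc = 0
Initialize: hits = 0
Initialize: nums = [4, 5, 7, 3, 8, 1]
Initialize: data = [8, 5, 1, 10, 8, 2]
Entering loop: for x, elem in zip(nums, data):

After execution: acc = 6
6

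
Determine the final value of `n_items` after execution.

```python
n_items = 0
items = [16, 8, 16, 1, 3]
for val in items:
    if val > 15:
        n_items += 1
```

Let's trace through this code step by step.

Initialize: n_items = 0
Initialize: items = [16, 8, 16, 1, 3]
Entering loop: for val in items:

After execution: n_items = 2
2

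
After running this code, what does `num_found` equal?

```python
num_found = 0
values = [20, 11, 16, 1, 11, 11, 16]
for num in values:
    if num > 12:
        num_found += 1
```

Let's trace through this code step by step.

Initialize: num_found = 0
Initialize: values = [20, 11, 16, 1, 11, 11, 16]
Entering loop: for num in values:

After execution: num_found = 3
3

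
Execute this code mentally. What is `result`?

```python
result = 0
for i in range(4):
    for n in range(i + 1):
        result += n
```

Let's trace through this code step by step.

Initialize: result = 0
Entering loop: for i in range(4):

After execution: result = 10
10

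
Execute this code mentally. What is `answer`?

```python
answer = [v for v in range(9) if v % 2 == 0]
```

Let's trace through this code step by step.

Initialize: answer = [v for v in range(9) if v % 2 == 0]

After execution: answer = [0, 2, 4, 6, 8]
[0, 2, 4, 6, 8]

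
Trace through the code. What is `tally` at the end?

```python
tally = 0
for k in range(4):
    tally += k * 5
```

Let's trace through this code step by step.

Initialize: tally = 0
Entering loop: for k in range(4):

After execution: tally = 30
30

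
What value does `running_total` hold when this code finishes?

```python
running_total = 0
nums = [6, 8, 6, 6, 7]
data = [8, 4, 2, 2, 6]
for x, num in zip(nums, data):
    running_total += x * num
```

Let's trace through this code step by step.

Initialize: running_total = 0
Initialize: nums = [6, 8, 6, 6, 7]
Initialize: data = [8, 4, 2, 2, 6]
Entering loop: for x, num in zip(nums, data):

After execution: running_total = 146
146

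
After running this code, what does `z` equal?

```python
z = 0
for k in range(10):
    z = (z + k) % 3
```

Let's trace through this code step by step.

Initialize: z = 0
Entering loop: for k in range(10):

After execution: z = 0
0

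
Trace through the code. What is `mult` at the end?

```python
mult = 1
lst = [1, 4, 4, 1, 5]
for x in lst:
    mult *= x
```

Let's trace through this code step by step.

Initialize: mult = 1
Initialize: lst = [1, 4, 4, 1, 5]
Entering loop: for x in lst:

After execution: mult = 80
80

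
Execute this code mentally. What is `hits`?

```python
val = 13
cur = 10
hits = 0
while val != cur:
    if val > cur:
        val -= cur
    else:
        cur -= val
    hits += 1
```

Let's trace through this code step by step.

Initialize: val = 13
Initialize: cur = 10
Initialize: hits = 0
Entering loop: while val != cur:

After execution: hits = 6
6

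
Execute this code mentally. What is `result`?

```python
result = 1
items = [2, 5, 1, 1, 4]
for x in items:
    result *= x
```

Let's trace through this code step by step.

Initialize: result = 1
Initialize: items = [2, 5, 1, 1, 4]
Entering loop: for x in items:

After execution: result = 40
40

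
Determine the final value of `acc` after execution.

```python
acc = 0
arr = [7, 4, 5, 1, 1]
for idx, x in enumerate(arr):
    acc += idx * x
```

Let's trace through this code step by step.

Initialize: acc = 0
Initialize: arr = [7, 4, 5, 1, 1]
Entering loop: for idx, x in enumerate(arr):

After execution: acc = 21
21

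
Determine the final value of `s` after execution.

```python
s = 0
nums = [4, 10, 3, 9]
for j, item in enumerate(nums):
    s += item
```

Let's trace through this code step by step.

Initialize: s = 0
Initialize: nums = [4, 10, 3, 9]
Entering loop: for j, item in enumerate(nums):

After execution: s = 26
26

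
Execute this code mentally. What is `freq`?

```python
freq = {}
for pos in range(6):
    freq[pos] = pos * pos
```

Let's trace through this code step by step.

Initialize: freq = {}
Entering loop: for pos in range(6):

After execution: freq = {0: 0, 1: 1, 2: 4, 3: 9, 4: 16, 5: 25}
{0: 0, 1: 1, 2: 4, 3: 9, 4: 16, 5: 25}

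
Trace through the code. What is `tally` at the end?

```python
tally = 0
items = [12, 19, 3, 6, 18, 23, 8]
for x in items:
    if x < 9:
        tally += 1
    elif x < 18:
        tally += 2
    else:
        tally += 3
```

Let's trace through this code step by step.

Initialize: tally = 0
Initialize: items = [12, 19, 3, 6, 18, 23, 8]
Entering loop: for x in items:

After execution: tally = 14
14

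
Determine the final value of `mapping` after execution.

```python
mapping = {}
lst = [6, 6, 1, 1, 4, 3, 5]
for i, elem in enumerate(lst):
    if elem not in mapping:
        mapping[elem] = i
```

Let's trace through this code step by step.

Initialize: mapping = {}
Initialize: lst = [6, 6, 1, 1, 4, 3, 5]
Entering loop: for i, elem in enumerate(lst):

After execution: mapping = {6: 0, 1: 2, 4: 4, 3: 5, 5: 6}
{6: 0, 1: 2, 4: 4, 3: 5, 5: 6}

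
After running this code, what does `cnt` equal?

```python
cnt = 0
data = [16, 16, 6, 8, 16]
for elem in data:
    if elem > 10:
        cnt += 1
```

Let's trace through this code step by step.

Initialize: cnt = 0
Initialize: data = [16, 16, 6, 8, 16]
Entering loop: for elem in data:

After execution: cnt = 3
3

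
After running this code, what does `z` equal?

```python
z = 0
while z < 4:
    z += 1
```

Let's trace through this code step by step.

Initialize: z = 0
Entering loop: while z < 4:

After execution: z = 4
4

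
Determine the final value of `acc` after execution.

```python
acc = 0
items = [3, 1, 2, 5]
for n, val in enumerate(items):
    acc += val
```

Let's trace through this code step by step.

Initialize: acc = 0
Initialize: items = [3, 1, 2, 5]
Entering loop: for n, val in enumerate(items):

After execution: acc = 11
11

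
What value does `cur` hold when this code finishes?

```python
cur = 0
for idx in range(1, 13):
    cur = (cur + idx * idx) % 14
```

Let's trace through this code step by step.

Initialize: cur = 0
Entering loop: for idx in range(1, 13):

After execution: cur = 6
6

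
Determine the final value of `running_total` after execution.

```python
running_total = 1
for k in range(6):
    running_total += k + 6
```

Let's trace through this code step by step.

Initialize: running_total = 1
Entering loop: for k in range(6):

After execution: running_total = 52
52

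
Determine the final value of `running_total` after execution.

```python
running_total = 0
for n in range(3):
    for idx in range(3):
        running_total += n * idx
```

Let's trace through this code step by step.

Initialize: running_total = 0
Entering loop: for n in range(3):

After execution: running_total = 9
9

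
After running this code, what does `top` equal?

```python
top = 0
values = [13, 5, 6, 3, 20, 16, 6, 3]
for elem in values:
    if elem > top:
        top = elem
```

Let's trace through this code step by step.

Initialize: top = 0
Initialize: values = [13, 5, 6, 3, 20, 16, 6, 3]
Entering loop: for elem in values:

After execution: top = 20
20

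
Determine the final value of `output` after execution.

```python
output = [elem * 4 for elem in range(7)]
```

Let's trace through this code step by step.

Initialize: output = [elem * 4 for elem in range(7)]

After execution: output = [0, 4, 8, 12, 16, 20, 24]
[0, 4, 8, 12, 16, 20, 24]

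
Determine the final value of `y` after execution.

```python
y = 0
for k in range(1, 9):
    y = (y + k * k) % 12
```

Let's trace through this code step by step.

Initialize: y = 0
Entering loop: for k in range(1, 9):

After execution: y = 0
0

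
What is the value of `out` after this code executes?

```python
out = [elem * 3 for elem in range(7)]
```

Let's trace through this code step by step.

Initialize: out = [elem * 3 for elem in range(7)]

After execution: out = [0, 3, 6, 9, 12, 15, 18]
[0, 3, 6, 9, 12, 15, 18]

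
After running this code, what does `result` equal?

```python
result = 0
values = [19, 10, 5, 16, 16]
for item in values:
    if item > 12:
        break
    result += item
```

Let's trace through this code step by step.

Initialize: result = 0
Initialize: values = [19, 10, 5, 16, 16]
Entering loop: for item in values:

After execution: result = 0
0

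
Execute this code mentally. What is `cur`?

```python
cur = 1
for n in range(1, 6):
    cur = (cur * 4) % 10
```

Let's trace through this code step by step.

Initialize: cur = 1
Entering loop: for n in range(1, 6):

After execution: cur = 4
4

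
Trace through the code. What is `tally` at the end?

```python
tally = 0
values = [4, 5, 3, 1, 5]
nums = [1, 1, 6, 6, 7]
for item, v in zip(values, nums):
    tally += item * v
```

Let's trace through this code step by step.

Initialize: tally = 0
Initialize: values = [4, 5, 3, 1, 5]
Initialize: nums = [1, 1, 6, 6, 7]
Entering loop: for item, v in zip(values, nums):

After execution: tally = 68
68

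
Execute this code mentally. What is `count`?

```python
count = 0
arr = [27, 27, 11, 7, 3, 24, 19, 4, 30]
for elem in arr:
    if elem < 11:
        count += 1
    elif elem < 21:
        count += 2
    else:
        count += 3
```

Let's trace through this code step by step.

Initialize: count = 0
Initialize: arr = [27, 27, 11, 7, 3, 24, 19, 4, 30]
Entering loop: for elem in arr:

After execution: count = 19
19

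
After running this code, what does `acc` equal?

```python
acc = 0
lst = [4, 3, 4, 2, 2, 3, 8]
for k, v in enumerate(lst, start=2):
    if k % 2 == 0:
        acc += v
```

Let's trace through this code step by step.

Initialize: acc = 0
Initialize: lst = [4, 3, 4, 2, 2, 3, 8]
Entering loop: for k, v in enumerate(lst, start=2):

After execution: acc = 18
18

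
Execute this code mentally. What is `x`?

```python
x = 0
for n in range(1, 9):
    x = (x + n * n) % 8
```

Let's trace through this code step by step.

Initialize: x = 0
Entering loop: for n in range(1, 9):

After execution: x = 4
4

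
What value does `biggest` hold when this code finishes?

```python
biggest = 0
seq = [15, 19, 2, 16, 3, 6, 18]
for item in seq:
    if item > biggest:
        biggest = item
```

Let's trace through this code step by step.

Initialize: biggest = 0
Initialize: seq = [15, 19, 2, 16, 3, 6, 18]
Entering loop: for item in seq:

After execution: biggest = 19
19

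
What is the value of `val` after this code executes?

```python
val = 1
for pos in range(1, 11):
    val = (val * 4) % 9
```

Let's trace through this code step by step.

Initialize: val = 1
Entering loop: for pos in range(1, 11):

After execution: val = 4
4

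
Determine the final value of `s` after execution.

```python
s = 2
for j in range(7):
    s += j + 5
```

Let's trace through this code step by step.

Initialize: s = 2
Entering loop: for j in range(7):

After execution: s = 58
58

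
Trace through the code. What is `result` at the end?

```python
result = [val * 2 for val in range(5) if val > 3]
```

Let's trace through this code step by step.

Initialize: result = [val * 2 for val in range(5) if val > 3]

After execution: result = [8]
[8]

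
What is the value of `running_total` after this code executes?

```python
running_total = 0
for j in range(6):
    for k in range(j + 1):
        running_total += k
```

Let's trace through this code step by step.

Initialize: running_total = 0
Entering loop: for j in range(6):

After execution: running_total = 35
35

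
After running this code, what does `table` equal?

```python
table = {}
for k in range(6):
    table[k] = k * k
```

Let's trace through this code step by step.

Initialize: table = {}
Entering loop: for k in range(6):

After execution: table = {0: 0, 1: 1, 2: 4, 3: 9, 4: 16, 5: 25}
{0: 0, 1: 1, 2: 4, 3: 9, 4: 16, 5: 25}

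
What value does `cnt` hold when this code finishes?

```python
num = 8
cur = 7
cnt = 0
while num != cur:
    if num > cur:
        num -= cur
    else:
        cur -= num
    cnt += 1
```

Let's trace through this code step by step.

Initialize: num = 8
Initialize: cur = 7
Initialize: cnt = 0
Entering loop: while num != cur:

After execution: cnt = 7
7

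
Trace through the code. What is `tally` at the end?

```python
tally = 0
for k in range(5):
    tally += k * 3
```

Let's trace through this code step by step.

Initialize: tally = 0
Entering loop: for k in range(5):

After execution: tally = 30
30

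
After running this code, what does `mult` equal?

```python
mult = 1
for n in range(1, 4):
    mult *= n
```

Let's trace through this code step by step.

Initialize: mult = 1
Entering loop: for n in range(1, 4):

After execution: mult = 6
6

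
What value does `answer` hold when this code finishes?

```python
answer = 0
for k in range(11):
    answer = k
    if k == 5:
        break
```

Let's trace through this code step by step.

Initialize: answer = 0
Entering loop: for k in range(11):

After execution: answer = 5
5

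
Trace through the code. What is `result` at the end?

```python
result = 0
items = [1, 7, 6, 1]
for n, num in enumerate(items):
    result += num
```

Let's trace through this code step by step.

Initialize: result = 0
Initialize: items = [1, 7, 6, 1]
Entering loop: for n, num in enumerate(items):

After execution: result = 15
15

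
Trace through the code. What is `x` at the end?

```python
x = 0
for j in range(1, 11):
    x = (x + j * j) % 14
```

Let's trace through this code step by step.

Initialize: x = 0
Entering loop: for j in range(1, 11):

After execution: x = 7
7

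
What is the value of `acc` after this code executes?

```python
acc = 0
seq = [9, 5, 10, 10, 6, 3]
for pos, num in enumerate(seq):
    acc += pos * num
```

Let's trace through this code step by step.

Initialize: acc = 0
Initialize: seq = [9, 5, 10, 10, 6, 3]
Entering loop: for pos, num in enumerate(seq):

After execution: acc = 94
94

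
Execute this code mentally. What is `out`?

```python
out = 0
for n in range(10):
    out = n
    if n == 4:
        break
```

Let's trace through this code step by step.

Initialize: out = 0
Entering loop: for n in range(10):

After execution: out = 4
4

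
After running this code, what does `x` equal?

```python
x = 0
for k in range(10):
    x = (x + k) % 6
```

Let's trace through this code step by step.

Initialize: x = 0
Entering loop: for k in range(10):

After execution: x = 3
3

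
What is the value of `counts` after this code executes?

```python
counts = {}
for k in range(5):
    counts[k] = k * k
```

Let's trace through this code step by step.

Initialize: counts = {}
Entering loop: for k in range(5):

After execution: counts = {0: 0, 1: 1, 2: 4, 3: 9, 4: 16}
{0: 0, 1: 1, 2: 4, 3: 9, 4: 16}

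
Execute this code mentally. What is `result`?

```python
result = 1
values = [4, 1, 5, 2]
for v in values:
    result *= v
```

Let's trace through this code step by step.

Initialize: result = 1
Initialize: values = [4, 1, 5, 2]
Entering loop: for v in values:

After execution: result = 40
40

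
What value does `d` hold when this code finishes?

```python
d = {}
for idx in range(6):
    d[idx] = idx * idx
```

Let's trace through this code step by step.

Initialize: d = {}
Entering loop: for idx in range(6):

After execution: d = {0: 0, 1: 1, 2: 4, 3: 9, 4: 16, 5: 25}
{0: 0, 1: 1, 2: 4, 3: 9, 4: 16, 5: 25}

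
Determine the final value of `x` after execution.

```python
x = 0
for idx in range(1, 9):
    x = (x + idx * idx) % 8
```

Let's trace through this code step by step.

Initialize: x = 0
Entering loop: for idx in range(1, 9):

After execution: x = 4
4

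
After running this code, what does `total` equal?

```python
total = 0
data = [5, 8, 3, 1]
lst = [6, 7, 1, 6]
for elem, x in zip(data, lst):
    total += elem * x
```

Let's trace through this code step by step.

Initialize: total = 0
Initialize: data = [5, 8, 3, 1]
Initialize: lst = [6, 7, 1, 6]
Entering loop: for elem, x in zip(data, lst):

After execution: total = 95
95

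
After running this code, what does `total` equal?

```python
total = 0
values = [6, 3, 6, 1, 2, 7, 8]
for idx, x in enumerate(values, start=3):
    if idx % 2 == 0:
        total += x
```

Let's trace through this code step by step.

Initialize: total = 0
Initialize: values = [6, 3, 6, 1, 2, 7, 8]
Entering loop: for idx, x in enumerate(values, start=3):

After execution: total = 11
11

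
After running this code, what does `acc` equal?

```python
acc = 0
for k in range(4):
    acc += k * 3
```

Let's trace through this code step by step.

Initialize: acc = 0
Entering loop: for k in range(4):

After execution: acc = 18
18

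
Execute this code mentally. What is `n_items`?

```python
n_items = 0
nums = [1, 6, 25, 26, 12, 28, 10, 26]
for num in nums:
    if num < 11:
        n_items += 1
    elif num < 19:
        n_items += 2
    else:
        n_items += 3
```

Let's trace through this code step by step.

Initialize: n_items = 0
Initialize: nums = [1, 6, 25, 26, 12, 28, 10, 26]
Entering loop: for num in nums:

After execution: n_items = 17
17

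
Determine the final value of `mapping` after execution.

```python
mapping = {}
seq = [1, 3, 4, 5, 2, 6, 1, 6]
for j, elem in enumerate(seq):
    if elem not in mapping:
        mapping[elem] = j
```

Let's trace through this code step by step.

Initialize: mapping = {}
Initialize: seq = [1, 3, 4, 5, 2, 6, 1, 6]
Entering loop: for j, elem in enumerate(seq):

After execution: mapping = {1: 0, 3: 1, 4: 2, 5: 3, 2: 4, 6: 5}
{1: 0, 3: 1, 4: 2, 5: 3, 2: 4, 6: 5}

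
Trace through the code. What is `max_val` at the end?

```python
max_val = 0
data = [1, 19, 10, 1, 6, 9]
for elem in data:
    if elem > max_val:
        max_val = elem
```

Let's trace through this code step by step.

Initialize: max_val = 0
Initialize: data = [1, 19, 10, 1, 6, 9]
Entering loop: for elem in data:

After execution: max_val = 19
19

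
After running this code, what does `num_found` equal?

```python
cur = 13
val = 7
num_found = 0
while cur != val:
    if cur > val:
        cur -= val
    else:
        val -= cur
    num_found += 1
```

Let's trace through this code step by step.

Initialize: cur = 13
Initialize: val = 7
Initialize: num_found = 0
Entering loop: while cur != val:

After execution: num_found = 7
7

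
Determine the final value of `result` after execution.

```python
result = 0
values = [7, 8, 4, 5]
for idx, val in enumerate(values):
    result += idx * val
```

Let's trace through this code step by step.

Initialize: result = 0
Initialize: values = [7, 8, 4, 5]
Entering loop: for idx, val in enumerate(values):

After execution: result = 31
31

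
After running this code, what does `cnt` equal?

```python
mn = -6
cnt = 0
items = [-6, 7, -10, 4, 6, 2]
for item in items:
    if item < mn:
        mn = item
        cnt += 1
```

Let's trace through this code step by step.

Initialize: mn = -6
Initialize: cnt = 0
Initialize: items = [-6, 7, -10, 4, 6, 2]
Entering loop: for item in items:

After execution: cnt = 1
1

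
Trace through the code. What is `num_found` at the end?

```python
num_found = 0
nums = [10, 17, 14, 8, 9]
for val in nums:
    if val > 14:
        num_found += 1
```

Let's trace through this code step by step.

Initialize: num_found = 0
Initialize: nums = [10, 17, 14, 8, 9]
Entering loop: for val in nums:

After execution: num_found = 1
1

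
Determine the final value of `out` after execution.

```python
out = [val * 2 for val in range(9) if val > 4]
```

Let's trace through this code step by step.

Initialize: out = [val * 2 for val in range(9) if val > 4]

After execution: out = [10, 12, 14, 16]
[10, 12, 14, 16]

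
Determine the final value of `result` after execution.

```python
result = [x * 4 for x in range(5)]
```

Let's trace through this code step by step.

Initialize: result = [x * 4 for x in range(5)]

After execution: result = [0, 4, 8, 12, 16]
[0, 4, 8, 12, 16]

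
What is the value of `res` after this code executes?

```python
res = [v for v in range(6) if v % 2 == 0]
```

Let's trace through this code step by step.

Initialize: res = [v for v in range(6) if v % 2 == 0]

After execution: res = [0, 2, 4]
[0, 2, 4]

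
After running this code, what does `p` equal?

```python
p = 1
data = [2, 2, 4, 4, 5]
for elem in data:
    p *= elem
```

Let's trace through this code step by step.

Initialize: p = 1
Initialize: data = [2, 2, 4, 4, 5]
Entering loop: for elem in data:

After execution: p = 320
320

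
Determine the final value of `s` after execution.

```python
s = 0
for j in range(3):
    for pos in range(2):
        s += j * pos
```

Let's trace through this code step by step.

Initialize: s = 0
Entering loop: for j in range(3):

After execution: s = 3
3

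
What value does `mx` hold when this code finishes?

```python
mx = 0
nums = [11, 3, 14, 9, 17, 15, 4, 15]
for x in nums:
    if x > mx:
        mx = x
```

Let's trace through this code step by step.

Initialize: mx = 0
Initialize: nums = [11, 3, 14, 9, 17, 15, 4, 15]
Entering loop: for x in nums:

After execution: mx = 17
17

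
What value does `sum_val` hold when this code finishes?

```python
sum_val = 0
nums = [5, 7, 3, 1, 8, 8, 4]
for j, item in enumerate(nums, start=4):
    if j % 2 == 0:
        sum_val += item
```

Let's trace through this code step by step.

Initialize: sum_val = 0
Initialize: nums = [5, 7, 3, 1, 8, 8, 4]
Entering loop: for j, item in enumerate(nums, start=4):

After execution: sum_val = 20
20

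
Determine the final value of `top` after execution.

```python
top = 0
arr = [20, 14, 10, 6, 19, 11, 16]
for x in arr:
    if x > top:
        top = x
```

Let's trace through this code step by step.

Initialize: top = 0
Initialize: arr = [20, 14, 10, 6, 19, 11, 16]
Entering loop: for x in arr:

After execution: top = 20
20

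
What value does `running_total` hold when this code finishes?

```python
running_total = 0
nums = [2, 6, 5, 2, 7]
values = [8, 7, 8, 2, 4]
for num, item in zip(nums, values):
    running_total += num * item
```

Let's trace through this code step by step.

Initialize: running_total = 0
Initialize: nums = [2, 6, 5, 2, 7]
Initialize: values = [8, 7, 8, 2, 4]
Entering loop: for num, item in zip(nums, values):

After execution: running_total = 130
130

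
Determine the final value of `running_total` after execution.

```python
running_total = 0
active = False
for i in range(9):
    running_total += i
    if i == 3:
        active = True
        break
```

Let's trace through this code step by step.

Initialize: running_total = 0
Initialize: active = False
Entering loop: for i in range(9):

After execution: running_total = 6
6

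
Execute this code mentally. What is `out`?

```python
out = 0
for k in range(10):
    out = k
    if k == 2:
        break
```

Let's trace through this code step by step.

Initialize: out = 0
Entering loop: for k in range(10):

After execution: out = 2
2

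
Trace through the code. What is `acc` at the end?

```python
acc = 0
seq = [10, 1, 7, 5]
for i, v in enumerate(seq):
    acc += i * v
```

Let's trace through this code step by step.

Initialize: acc = 0
Initialize: seq = [10, 1, 7, 5]
Entering loop: for i, v in enumerate(seq):

After execution: acc = 30
30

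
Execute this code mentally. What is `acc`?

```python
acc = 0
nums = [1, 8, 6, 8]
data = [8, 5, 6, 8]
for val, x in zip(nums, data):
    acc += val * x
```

Let's trace through this code step by step.

Initialize: acc = 0
Initialize: nums = [1, 8, 6, 8]
Initialize: data = [8, 5, 6, 8]
Entering loop: for val, x in zip(nums, data):

After execution: acc = 148
148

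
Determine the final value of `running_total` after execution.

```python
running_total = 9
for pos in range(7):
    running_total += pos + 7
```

Let's trace through this code step by step.

Initialize: running_total = 9
Entering loop: for pos in range(7):

After execution: running_total = 79
79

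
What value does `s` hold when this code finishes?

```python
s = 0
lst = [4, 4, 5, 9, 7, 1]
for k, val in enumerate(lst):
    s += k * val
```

Let's trace through this code step by step.

Initialize: s = 0
Initialize: lst = [4, 4, 5, 9, 7, 1]
Entering loop: for k, val in enumerate(lst):

After execution: s = 74
74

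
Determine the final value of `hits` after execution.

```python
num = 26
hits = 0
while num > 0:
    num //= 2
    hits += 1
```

Let's trace through this code step by step.

Initialize: num = 26
Initialize: hits = 0
Entering loop: while num > 0:

After execution: hits = 5
5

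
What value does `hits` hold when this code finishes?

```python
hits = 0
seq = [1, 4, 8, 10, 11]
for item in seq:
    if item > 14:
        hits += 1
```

Let's trace through this code step by step.

Initialize: hits = 0
Initialize: seq = [1, 4, 8, 10, 11]
Entering loop: for item in seq:

After execution: hits = 0
0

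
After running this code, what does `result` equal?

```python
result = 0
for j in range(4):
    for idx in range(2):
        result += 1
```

Let's trace through this code step by step.

Initialize: result = 0
Entering loop: for j in range(4):

After execution: result = 8
8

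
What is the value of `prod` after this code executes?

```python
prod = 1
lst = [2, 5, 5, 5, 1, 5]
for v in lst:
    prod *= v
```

Let's trace through this code step by step.

Initialize: prod = 1
Initialize: lst = [2, 5, 5, 5, 1, 5]
Entering loop: for v in lst:

After execution: prod = 1250
1250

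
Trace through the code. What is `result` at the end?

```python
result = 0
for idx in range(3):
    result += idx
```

Let's trace through this code step by step.

Initialize: result = 0
Entering loop: for idx in range(3):

After execution: result = 3
3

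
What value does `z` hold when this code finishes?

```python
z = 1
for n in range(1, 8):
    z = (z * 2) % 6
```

Let's trace through this code step by step.

Initialize: z = 1
Entering loop: for n in range(1, 8):

After execution: z = 2
2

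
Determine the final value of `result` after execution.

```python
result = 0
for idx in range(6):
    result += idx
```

Let's trace through this code step by step.

Initialize: result = 0
Entering loop: for idx in range(6):

After execution: result = 15
15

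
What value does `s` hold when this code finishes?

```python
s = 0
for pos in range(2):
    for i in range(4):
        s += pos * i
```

Let's trace through this code step by step.

Initialize: s = 0
Entering loop: for pos in range(2):

After execution: s = 6
6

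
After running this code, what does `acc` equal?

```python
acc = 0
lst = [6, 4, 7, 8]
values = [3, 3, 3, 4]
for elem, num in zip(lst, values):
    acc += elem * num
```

Let's trace through this code step by step.

Initialize: acc = 0
Initialize: lst = [6, 4, 7, 8]
Initialize: values = [3, 3, 3, 4]
Entering loop: for elem, num in zip(lst, values):

After execution: acc = 83
83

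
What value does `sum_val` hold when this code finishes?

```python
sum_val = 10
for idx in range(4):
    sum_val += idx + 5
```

Let's trace through this code step by step.

Initialize: sum_val = 10
Entering loop: for idx in range(4):

After execution: sum_val = 36
36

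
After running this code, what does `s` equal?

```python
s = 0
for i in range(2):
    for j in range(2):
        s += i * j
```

Let's trace through this code step by step.

Initialize: s = 0
Entering loop: for i in range(2):

After execution: s = 1
1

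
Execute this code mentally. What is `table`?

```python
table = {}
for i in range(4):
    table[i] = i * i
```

Let's trace through this code step by step.

Initialize: table = {}
Entering loop: for i in range(4):

After execution: table = {0: 0, 1: 1, 2: 4, 3: 9}
{0: 0, 1: 1, 2: 4, 3: 9}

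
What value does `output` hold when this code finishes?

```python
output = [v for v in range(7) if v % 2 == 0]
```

Let's trace through this code step by step.

Initialize: output = [v for v in range(7) if v % 2 == 0]

After execution: output = [0, 2, 4, 6]
[0, 2, 4, 6]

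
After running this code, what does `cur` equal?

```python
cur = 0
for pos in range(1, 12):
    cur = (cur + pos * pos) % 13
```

Let's trace through this code step by step.

Initialize: cur = 0
Entering loop: for pos in range(1, 12):

After execution: cur = 12
12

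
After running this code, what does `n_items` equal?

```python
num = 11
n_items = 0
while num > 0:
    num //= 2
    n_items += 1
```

Let's trace through this code step by step.

Initialize: num = 11
Initialize: n_items = 0
Entering loop: while num > 0:

After execution: n_items = 4
4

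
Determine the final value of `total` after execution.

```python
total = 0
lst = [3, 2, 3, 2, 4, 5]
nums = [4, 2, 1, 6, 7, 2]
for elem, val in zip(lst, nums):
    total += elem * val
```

Let's trace through this code step by step.

Initialize: total = 0
Initialize: lst = [3, 2, 3, 2, 4, 5]
Initialize: nums = [4, 2, 1, 6, 7, 2]
Entering loop: for elem, val in zip(lst, nums):

After execution: total = 69
69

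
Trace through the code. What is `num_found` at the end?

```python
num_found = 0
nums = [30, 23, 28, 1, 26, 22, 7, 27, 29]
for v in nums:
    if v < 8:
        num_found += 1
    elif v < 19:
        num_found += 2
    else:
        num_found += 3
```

Let's trace through this code step by step.

Initialize: num_found = 0
Initialize: nums = [30, 23, 28, 1, 26, 22, 7, 27, 29]
Entering loop: for v in nums:

After execution: num_found = 23
23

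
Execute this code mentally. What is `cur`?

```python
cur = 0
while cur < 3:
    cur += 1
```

Let's trace through this code step by step.

Initialize: cur = 0
Entering loop: while cur < 3:

After execution: cur = 3
3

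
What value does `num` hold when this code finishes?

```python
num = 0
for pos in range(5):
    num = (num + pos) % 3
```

Let's trace through this code step by step.

Initialize: num = 0
Entering loop: for pos in range(5):

After execution: num = 1
1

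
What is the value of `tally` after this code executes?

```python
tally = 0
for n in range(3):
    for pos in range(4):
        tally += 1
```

Let's trace through this code step by step.

Initialize: tally = 0
Entering loop: for n in range(3):

After execution: tally = 12
12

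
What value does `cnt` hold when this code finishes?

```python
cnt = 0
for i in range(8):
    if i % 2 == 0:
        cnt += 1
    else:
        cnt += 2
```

Let's trace through this code step by step.

Initialize: cnt = 0
Entering loop: for i in range(8):

After execution: cnt = 12
12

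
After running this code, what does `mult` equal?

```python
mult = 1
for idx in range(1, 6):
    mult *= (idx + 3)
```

Let's trace through this code step by step.

Initialize: mult = 1
Entering loop: for idx in range(1, 6):

After execution: mult = 6720
6720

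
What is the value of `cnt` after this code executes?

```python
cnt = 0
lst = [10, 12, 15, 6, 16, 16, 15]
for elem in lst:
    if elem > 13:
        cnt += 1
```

Let's trace through this code step by step.

Initialize: cnt = 0
Initialize: lst = [10, 12, 15, 6, 16, 16, 15]
Entering loop: for elem in lst:

After execution: cnt = 4
4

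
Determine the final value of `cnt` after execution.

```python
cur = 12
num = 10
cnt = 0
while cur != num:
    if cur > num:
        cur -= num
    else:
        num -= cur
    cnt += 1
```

Let's trace through this code step by step.

Initialize: cur = 12
Initialize: num = 10
Initialize: cnt = 0
Entering loop: while cur != num:

After execution: cnt = 5
5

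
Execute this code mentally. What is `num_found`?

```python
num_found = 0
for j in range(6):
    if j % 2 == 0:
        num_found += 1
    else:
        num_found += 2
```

Let's trace through this code step by step.

Initialize: num_found = 0
Entering loop: for j in range(6):

After execution: num_found = 9
9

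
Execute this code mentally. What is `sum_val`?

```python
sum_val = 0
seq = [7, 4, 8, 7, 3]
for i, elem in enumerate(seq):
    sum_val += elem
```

Let's trace through this code step by step.

Initialize: sum_val = 0
Initialize: seq = [7, 4, 8, 7, 3]
Entering loop: for i, elem in enumerate(seq):

After execution: sum_val = 29
29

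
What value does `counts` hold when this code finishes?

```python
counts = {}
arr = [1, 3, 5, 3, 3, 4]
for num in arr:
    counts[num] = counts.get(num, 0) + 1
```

Let's trace through this code step by step.

Initialize: counts = {}
Initialize: arr = [1, 3, 5, 3, 3, 4]
Entering loop: for num in arr:

After execution: counts = {1: 1, 3: 3, 5: 1, 4: 1}
{1: 1, 3: 3, 5: 1, 4: 1}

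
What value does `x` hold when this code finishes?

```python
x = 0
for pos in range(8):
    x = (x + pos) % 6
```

Let's trace through this code step by step.

Initialize: x = 0
Entering loop: for pos in range(8):

After execution: x = 4
4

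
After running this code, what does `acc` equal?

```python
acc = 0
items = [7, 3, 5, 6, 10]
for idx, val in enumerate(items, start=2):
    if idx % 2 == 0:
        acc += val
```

Let's trace through this code step by step.

Initialize: acc = 0
Initialize: items = [7, 3, 5, 6, 10]
Entering loop: for idx, val in enumerate(items, start=2):

After execution: acc = 22
22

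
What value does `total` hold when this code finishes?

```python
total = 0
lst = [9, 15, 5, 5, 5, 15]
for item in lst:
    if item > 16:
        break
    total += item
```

Let's trace through this code step by step.

Initialize: total = 0
Initialize: lst = [9, 15, 5, 5, 5, 15]
Entering loop: for item in lst:

After execution: total = 54
54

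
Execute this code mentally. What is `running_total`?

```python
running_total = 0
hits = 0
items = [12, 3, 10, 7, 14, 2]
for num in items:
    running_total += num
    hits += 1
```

Let's trace through this code step by step.

Initialize: running_total = 0
Initialize: hits = 0
Initialize: items = [12, 3, 10, 7, 14, 2]
Entering loop: for num in items:

After execution: running_total = 48
48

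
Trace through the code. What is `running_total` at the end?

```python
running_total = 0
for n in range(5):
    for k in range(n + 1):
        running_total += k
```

Let's trace through this code step by step.

Initialize: running_total = 0
Entering loop: for n in range(5):

After execution: running_total = 20
20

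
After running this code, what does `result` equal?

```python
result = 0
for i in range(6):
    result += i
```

Let's trace through this code step by step.

Initialize: result = 0
Entering loop: for i in range(6):

After execution: result = 15
15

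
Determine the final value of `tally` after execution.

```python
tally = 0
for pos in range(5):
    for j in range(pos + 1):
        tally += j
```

Let's trace through this code step by step.

Initialize: tally = 0
Entering loop: for pos in range(5):

After execution: tally = 20
20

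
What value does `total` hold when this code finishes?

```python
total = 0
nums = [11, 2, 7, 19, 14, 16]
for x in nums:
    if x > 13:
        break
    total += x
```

Let's trace through this code step by step.

Initialize: total = 0
Initialize: nums = [11, 2, 7, 19, 14, 16]
Entering loop: for x in nums:

After execution: total = 20
20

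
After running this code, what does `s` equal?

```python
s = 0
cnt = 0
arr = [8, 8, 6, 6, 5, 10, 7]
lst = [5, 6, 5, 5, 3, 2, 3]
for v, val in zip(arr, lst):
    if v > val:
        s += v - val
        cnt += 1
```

Let's trace through this code step by step.

Initialize: s = 0
Initialize: cnt = 0
Initialize: arr = [8, 8, 6, 6, 5, 10, 7]
Initialize: lst = [5, 6, 5, 5, 3, 2, 3]
Entering loop: for v, val in zip(arr, lst):

After execution: s = 21
21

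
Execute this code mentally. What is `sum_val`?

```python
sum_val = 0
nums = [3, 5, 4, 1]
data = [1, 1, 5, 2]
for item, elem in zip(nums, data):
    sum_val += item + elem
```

Let's trace through this code step by step.

Initialize: sum_val = 0
Initialize: nums = [3, 5, 4, 1]
Initialize: data = [1, 1, 5, 2]
Entering loop: for item, elem in zip(nums, data):

After execution: sum_val = 22
22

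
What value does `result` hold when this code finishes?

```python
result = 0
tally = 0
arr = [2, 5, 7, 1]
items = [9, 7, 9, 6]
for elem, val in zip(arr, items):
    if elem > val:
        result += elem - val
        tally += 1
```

Let's trace through this code step by step.

Initialize: result = 0
Initialize: tally = 0
Initialize: arr = [2, 5, 7, 1]
Initialize: items = [9, 7, 9, 6]
Entering loop: for elem, val in zip(arr, items):

After execution: result = 0
0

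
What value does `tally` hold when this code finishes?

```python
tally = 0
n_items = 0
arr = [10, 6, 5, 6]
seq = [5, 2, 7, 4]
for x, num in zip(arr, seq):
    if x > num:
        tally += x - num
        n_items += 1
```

Let's trace through this code step by step.

Initialize: tally = 0
Initialize: n_items = 0
Initialize: arr = [10, 6, 5, 6]
Initialize: seq = [5, 2, 7, 4]
Entering loop: for x, num in zip(arr, seq):

After execution: tally = 11
11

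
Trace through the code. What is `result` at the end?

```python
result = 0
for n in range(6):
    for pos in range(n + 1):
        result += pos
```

Let's trace through this code step by step.

Initialize: result = 0
Entering loop: for n in range(6):

After execution: result = 35
35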